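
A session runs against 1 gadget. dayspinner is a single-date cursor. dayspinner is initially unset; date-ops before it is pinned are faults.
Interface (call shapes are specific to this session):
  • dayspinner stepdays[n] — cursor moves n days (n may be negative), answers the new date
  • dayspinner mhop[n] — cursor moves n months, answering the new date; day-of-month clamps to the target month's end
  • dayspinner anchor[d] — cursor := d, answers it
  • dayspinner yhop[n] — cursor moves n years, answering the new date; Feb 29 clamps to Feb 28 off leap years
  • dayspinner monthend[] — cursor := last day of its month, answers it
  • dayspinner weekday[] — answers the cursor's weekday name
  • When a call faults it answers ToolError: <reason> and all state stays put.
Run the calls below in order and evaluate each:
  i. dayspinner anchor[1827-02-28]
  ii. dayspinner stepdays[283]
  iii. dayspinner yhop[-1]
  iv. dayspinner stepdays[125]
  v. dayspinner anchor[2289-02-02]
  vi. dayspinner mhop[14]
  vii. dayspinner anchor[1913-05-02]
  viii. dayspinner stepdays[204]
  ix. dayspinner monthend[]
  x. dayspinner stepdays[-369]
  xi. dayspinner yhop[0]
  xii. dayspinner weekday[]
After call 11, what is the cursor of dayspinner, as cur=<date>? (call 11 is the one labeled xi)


Answer: cur=1912-11-26

Derivation:
==> dayspinner anchor(d→1827-02-28)
<== 1827-02-28
==> dayspinner stepdays(n→283)
<== 1827-12-08
==> dayspinner yhop(n→-1)
<== 1826-12-08
==> dayspinner stepdays(n→125)
<== 1827-04-12
==> dayspinner anchor(d→2289-02-02)
<== 2289-02-02
==> dayspinner mhop(n→14)
<== 2290-04-02
==> dayspinner anchor(d→1913-05-02)
<== 1913-05-02
==> dayspinner stepdays(n→204)
<== 1913-11-22
==> dayspinner monthend()
<== 1913-11-30
==> dayspinner stepdays(n→-369)
<== 1912-11-26
==> dayspinner yhop(n→0)
<== 1912-11-26
==> dayspinner weekday()
<== Tuesday


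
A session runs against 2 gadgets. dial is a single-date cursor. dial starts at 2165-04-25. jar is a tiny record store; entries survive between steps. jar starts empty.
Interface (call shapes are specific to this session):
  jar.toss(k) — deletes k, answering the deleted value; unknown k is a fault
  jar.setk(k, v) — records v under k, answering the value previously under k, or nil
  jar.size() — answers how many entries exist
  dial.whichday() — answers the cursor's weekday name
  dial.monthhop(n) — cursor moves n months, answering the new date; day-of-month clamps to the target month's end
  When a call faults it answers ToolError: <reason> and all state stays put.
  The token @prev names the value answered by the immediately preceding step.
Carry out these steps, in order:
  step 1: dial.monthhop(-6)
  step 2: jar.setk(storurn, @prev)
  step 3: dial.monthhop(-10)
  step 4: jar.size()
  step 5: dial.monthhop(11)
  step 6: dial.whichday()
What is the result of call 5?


Answer: 2164-11-25

Derivation:
I invoke monthhop(n: -6), → 2164-10-25.
Using setk(k: storurn, v: @prev): nil.
Invoking monthhop(n: -10): 2163-12-25.
I invoke size(), giving 1.
Then monthhop(n: 11), and observe 2164-11-25.
Calling whichday, and get Sunday.


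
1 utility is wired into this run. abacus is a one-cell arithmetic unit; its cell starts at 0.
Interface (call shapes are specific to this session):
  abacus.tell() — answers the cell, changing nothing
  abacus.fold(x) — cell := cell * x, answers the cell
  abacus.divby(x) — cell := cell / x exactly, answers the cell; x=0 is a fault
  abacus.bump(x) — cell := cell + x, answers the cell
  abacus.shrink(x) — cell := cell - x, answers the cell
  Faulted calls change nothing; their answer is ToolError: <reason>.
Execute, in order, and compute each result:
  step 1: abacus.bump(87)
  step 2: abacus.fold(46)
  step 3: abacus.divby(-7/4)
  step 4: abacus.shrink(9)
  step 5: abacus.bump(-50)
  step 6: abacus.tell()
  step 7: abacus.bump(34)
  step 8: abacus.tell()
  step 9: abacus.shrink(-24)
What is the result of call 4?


→ abacus.bump(x: 87)
← 87
→ abacus.fold(x: 46)
← 4002
→ abacus.divby(x: -7/4)
← -16008/7
→ abacus.shrink(x: 9)
← -16071/7
→ abacus.bump(x: -50)
← -16421/7
→ abacus.tell()
← -16421/7
→ abacus.bump(x: 34)
← -16183/7
→ abacus.tell()
← -16183/7
→ abacus.shrink(x: -24)
← -16015/7

Answer: -16071/7


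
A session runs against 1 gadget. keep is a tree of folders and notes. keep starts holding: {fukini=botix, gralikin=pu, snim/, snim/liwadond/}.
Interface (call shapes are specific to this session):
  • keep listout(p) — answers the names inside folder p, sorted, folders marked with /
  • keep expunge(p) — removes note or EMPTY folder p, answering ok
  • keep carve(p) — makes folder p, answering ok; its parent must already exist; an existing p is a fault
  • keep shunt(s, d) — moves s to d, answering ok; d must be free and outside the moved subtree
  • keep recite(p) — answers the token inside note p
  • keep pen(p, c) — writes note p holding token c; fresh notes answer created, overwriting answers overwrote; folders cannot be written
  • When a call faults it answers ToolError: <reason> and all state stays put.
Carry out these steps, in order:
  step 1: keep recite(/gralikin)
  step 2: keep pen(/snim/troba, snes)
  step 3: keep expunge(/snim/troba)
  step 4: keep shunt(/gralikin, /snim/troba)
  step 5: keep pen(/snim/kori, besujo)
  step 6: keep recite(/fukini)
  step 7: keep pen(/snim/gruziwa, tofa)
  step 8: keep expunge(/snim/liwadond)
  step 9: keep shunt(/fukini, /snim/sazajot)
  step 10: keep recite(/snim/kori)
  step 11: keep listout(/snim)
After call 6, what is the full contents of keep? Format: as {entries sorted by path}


Then keep recite using p→/gralikin, and see pu.
Invoking keep pen using p→/snim/troba, c→snes, — result: created.
Next I call keep expunge using p→/snim/troba, — result: ok.
I run keep shunt using s→/gralikin, d→/snim/troba, giving ok.
I invoke keep pen using p→/snim/kori, c→besujo, and get created.
Invoking keep recite using p→/fukini, yielding botix.
I run keep pen using p→/snim/gruziwa, c→tofa, and observe created.
I call keep expunge using p→/snim/liwadond, giving ok.
I call keep shunt using s→/fukini, d→/snim/sazajot, giving ok.
I use keep recite using p→/snim/kori, yielding besujo.
Using keep listout using p→/snim, which returns [gruziwa, kori, sazajot, troba].

Answer: {fukini=botix, snim/, snim/kori=besujo, snim/liwadond/, snim/troba=pu}


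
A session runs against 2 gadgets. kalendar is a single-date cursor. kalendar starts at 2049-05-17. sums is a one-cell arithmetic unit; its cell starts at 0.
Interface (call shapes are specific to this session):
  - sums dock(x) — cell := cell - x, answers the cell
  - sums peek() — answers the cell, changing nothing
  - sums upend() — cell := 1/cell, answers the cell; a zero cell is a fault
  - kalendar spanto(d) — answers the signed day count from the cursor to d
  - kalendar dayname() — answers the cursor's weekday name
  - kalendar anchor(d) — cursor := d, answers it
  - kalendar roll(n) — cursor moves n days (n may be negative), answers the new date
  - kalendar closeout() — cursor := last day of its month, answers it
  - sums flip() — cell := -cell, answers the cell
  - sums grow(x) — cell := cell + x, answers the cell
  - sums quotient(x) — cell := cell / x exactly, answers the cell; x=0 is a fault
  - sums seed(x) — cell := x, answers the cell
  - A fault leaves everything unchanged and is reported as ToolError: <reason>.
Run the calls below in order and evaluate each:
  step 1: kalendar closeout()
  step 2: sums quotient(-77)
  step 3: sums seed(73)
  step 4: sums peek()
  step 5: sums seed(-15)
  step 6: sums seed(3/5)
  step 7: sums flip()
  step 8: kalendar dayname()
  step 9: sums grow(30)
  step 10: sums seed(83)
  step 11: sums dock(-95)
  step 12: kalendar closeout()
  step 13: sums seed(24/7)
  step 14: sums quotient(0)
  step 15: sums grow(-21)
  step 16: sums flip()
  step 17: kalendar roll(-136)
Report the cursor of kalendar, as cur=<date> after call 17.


$ kalendar closeout
[out] 2049-05-31
$ sums quotient -77
[out] 0
$ sums seed 73
[out] 73
$ sums peek
[out] 73
$ sums seed -15
[out] -15
$ sums seed 3/5
[out] 3/5
$ sums flip
[out] -3/5
$ kalendar dayname
[out] Monday
$ sums grow 30
[out] 147/5
$ sums seed 83
[out] 83
$ sums dock -95
[out] 178
$ kalendar closeout
[out] 2049-05-31
$ sums seed 24/7
[out] 24/7
$ sums quotient 0
[out] ToolError: division by zero
$ sums grow -21
[out] -123/7
$ sums flip
[out] 123/7
$ kalendar roll -136
[out] 2049-01-15

Answer: cur=2049-01-15


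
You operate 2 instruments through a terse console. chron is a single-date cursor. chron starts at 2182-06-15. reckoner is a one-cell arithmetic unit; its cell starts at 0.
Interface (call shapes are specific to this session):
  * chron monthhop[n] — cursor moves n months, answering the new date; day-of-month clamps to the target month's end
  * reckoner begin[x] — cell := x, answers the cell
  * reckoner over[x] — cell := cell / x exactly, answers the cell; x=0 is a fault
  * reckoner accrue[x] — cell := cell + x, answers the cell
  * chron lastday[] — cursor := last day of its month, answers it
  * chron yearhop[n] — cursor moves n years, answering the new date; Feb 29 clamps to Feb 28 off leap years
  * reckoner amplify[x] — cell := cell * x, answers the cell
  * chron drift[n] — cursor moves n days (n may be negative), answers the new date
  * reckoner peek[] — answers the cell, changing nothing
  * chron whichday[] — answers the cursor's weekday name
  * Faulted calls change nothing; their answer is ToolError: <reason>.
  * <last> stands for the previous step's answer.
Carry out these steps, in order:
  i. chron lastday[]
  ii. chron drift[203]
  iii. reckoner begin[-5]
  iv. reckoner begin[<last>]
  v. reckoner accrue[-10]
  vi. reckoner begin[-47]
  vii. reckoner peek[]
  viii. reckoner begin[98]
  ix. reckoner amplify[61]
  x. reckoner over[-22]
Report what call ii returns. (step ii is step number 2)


Answer: 2183-01-19

Derivation:
Act: chron lastday[]
Obs: 2182-06-30
Act: chron drift[n: 203]
Obs: 2183-01-19
Act: reckoner begin[x: -5]
Obs: -5
Act: reckoner begin[x: <last>]
Obs: -5
Act: reckoner accrue[x: -10]
Obs: -15
Act: reckoner begin[x: -47]
Obs: -47
Act: reckoner peek[]
Obs: -47
Act: reckoner begin[x: 98]
Obs: 98
Act: reckoner amplify[x: 61]
Obs: 5978
Act: reckoner over[x: -22]
Obs: -2989/11


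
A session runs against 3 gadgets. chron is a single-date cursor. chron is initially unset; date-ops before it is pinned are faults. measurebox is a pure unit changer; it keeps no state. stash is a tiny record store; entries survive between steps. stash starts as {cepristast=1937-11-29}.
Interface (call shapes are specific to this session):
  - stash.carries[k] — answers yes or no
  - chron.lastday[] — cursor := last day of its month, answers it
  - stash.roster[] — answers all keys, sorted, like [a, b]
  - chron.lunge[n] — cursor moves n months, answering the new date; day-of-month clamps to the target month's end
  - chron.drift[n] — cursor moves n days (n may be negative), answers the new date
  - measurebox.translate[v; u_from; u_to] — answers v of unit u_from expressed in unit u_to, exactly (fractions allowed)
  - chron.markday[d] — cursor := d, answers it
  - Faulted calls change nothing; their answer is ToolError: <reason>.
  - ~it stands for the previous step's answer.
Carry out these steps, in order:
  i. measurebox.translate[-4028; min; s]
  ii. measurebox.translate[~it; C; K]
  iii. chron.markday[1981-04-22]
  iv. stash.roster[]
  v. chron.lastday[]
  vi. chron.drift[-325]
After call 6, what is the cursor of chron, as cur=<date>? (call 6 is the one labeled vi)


Answer: cur=1980-06-09

Derivation:
Do: translate[v→-4028; u_from→min; u_to→s]
See: -241680
Do: translate[v→~it; u_from→C; u_to→K]
See: -4828137/20
Do: markday[d→1981-04-22]
See: 1981-04-22
Do: roster[]
See: [cepristast]
Do: lastday[]
See: 1981-04-30
Do: drift[n→-325]
See: 1980-06-09


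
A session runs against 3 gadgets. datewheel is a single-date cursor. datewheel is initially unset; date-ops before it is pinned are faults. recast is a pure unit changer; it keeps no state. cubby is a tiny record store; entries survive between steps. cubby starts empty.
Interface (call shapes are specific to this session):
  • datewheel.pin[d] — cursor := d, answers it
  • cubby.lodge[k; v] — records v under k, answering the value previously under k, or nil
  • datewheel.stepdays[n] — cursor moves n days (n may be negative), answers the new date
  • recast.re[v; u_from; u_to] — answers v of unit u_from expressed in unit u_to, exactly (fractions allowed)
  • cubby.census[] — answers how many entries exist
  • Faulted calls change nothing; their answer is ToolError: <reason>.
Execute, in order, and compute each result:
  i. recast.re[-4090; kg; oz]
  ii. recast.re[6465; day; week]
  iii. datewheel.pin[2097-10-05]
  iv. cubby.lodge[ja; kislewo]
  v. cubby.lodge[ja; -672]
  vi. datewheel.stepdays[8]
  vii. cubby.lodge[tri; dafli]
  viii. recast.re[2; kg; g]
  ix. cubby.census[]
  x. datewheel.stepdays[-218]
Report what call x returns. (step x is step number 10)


I run re passing v: -4090, u_from: kg, u_to: oz, and observe -6544000000000/45359237.
Using re passing v: 6465, u_from: day, u_to: week, which returns 6465/7.
Invoking pin passing d: 2097-10-05, yielding 2097-10-05.
I run lodge passing k: ja, v: kislewo, — result: nil.
Then lodge passing k: ja, v: -672, and observe kislewo.
Calling stepdays passing n: 8, and get 2097-10-13.
I use lodge passing k: tri, v: dafli, yielding nil.
I invoke re passing v: 2, u_from: kg, u_to: g: 2000.
Invoking census(), and see 2.
Calling stepdays passing n: -218, — result: 2097-03-09.

Answer: 2097-03-09


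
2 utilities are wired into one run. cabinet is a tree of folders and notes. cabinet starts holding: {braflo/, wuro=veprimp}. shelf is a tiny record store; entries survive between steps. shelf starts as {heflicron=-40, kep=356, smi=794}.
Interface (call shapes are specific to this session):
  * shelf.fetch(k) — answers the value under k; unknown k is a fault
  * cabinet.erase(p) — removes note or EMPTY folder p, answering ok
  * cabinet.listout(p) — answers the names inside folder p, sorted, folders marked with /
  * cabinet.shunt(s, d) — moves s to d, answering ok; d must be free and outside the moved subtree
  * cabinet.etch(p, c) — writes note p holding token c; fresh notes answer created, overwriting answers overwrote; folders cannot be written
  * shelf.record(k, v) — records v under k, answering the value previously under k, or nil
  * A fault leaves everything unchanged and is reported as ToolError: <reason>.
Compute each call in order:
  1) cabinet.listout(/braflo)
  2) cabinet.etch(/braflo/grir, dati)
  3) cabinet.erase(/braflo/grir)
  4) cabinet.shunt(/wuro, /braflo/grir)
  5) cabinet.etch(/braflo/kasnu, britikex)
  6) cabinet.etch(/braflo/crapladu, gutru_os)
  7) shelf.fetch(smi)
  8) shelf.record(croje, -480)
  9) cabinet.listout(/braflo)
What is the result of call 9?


Answer: [crapladu, grir, kasnu]

Derivation:
I try cabinet.listout passing /braflo: [].
Now I run cabinet.etch passing /braflo/grir, dati, and observe created.
I call cabinet.erase passing /braflo/grir, and observe ok.
Calling cabinet.shunt passing /wuro, /braflo/grir, and see ok.
I use cabinet.etch passing /braflo/kasnu, britikex, and get created.
Invoking cabinet.etch passing /braflo/crapladu, gutru_os, → created.
I use shelf.fetch passing smi, → 794.
I run shelf.record passing croje, -480, — result: nil.
I invoke cabinet.listout passing /braflo, giving [crapladu, grir, kasnu].


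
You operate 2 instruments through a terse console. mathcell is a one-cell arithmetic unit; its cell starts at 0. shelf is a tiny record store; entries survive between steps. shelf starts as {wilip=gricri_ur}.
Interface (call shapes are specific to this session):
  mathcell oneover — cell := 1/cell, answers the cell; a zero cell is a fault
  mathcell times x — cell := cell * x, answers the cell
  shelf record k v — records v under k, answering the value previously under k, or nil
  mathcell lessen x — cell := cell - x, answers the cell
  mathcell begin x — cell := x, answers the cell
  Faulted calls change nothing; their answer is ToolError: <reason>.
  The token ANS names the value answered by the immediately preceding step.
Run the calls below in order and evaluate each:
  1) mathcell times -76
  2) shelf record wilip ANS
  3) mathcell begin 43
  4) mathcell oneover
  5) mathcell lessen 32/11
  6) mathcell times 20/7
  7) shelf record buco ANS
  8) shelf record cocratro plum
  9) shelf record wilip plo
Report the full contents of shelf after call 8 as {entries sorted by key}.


·→ mathcell times(x=-76)
·← 0
·→ shelf record(k=wilip, v=ANS)
·← gricri_ur
·→ mathcell begin(x=43)
·← 43
·→ mathcell oneover()
·← 1/43
·→ mathcell lessen(x=32/11)
·← -1365/473
·→ mathcell times(x=20/7)
·← -3900/473
·→ shelf record(k=buco, v=ANS)
·← nil
·→ shelf record(k=cocratro, v=plum)
·← nil
·→ shelf record(k=wilip, v=plo)
·← 0

Answer: {buco=-3900/473, cocratro=plum, wilip=0}


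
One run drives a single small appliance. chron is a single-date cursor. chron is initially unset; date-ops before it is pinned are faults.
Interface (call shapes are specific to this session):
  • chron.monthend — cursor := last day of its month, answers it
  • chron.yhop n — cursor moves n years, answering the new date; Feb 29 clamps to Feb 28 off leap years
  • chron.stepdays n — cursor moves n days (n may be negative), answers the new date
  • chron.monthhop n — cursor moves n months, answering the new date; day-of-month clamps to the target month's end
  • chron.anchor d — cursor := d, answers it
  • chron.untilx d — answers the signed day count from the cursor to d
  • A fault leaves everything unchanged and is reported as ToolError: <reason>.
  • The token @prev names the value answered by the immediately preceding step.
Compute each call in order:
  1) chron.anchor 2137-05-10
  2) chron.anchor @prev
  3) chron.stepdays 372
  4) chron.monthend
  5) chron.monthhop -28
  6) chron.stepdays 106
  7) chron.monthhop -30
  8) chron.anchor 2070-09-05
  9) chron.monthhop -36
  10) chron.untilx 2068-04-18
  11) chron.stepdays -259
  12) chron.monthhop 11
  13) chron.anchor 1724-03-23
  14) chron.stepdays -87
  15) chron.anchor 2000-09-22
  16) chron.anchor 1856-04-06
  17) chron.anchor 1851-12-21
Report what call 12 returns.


CALL chron.anchor[d→2137-05-10]
RET  2137-05-10
CALL chron.anchor[d→@prev]
RET  2137-05-10
CALL chron.stepdays[n→372]
RET  2138-05-17
CALL chron.monthend[]
RET  2138-05-31
CALL chron.monthhop[n→-28]
RET  2136-01-31
CALL chron.stepdays[n→106]
RET  2136-05-16
CALL chron.monthhop[n→-30]
RET  2133-11-16
CALL chron.anchor[d→2070-09-05]
RET  2070-09-05
CALL chron.monthhop[n→-36]
RET  2067-09-05
CALL chron.untilx[d→2068-04-18]
RET  226
CALL chron.stepdays[n→-259]
RET  2066-12-20
CALL chron.monthhop[n→11]
RET  2067-11-20
CALL chron.anchor[d→1724-03-23]
RET  1724-03-23
CALL chron.stepdays[n→-87]
RET  1723-12-27
CALL chron.anchor[d→2000-09-22]
RET  2000-09-22
CALL chron.anchor[d→1856-04-06]
RET  1856-04-06
CALL chron.anchor[d→1851-12-21]
RET  1851-12-21

Answer: 2067-11-20


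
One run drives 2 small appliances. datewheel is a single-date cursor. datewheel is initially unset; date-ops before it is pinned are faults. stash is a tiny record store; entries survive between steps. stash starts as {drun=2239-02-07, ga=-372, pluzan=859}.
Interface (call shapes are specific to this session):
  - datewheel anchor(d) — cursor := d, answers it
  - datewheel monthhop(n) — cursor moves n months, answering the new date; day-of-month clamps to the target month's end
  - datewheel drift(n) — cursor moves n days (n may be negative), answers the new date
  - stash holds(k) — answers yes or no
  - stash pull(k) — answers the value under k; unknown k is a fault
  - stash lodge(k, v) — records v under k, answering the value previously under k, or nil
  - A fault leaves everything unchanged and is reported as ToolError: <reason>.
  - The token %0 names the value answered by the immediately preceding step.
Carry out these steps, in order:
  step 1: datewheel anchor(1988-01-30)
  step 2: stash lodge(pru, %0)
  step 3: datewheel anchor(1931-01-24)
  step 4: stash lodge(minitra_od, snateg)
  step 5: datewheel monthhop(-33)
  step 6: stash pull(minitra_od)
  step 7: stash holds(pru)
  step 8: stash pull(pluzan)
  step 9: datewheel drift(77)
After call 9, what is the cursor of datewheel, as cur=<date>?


Answer: cur=1928-07-10

Derivation:
I use datewheel anchor using d→1988-01-30, which returns 1988-01-30.
I use stash lodge using k→pru, v→%0, — result: nil.
I call datewheel anchor using d→1931-01-24, → 1931-01-24.
Calling stash lodge using k→minitra_od, v→snateg, and see nil.
Calling datewheel monthhop using n→-33, and see 1928-04-24.
Then stash pull using k→minitra_od, and observe snateg.
I run stash holds using k→pru, and get yes.
Invoking stash pull using k→pluzan: 859.
I use datewheel drift using n→77, yielding 1928-07-10.


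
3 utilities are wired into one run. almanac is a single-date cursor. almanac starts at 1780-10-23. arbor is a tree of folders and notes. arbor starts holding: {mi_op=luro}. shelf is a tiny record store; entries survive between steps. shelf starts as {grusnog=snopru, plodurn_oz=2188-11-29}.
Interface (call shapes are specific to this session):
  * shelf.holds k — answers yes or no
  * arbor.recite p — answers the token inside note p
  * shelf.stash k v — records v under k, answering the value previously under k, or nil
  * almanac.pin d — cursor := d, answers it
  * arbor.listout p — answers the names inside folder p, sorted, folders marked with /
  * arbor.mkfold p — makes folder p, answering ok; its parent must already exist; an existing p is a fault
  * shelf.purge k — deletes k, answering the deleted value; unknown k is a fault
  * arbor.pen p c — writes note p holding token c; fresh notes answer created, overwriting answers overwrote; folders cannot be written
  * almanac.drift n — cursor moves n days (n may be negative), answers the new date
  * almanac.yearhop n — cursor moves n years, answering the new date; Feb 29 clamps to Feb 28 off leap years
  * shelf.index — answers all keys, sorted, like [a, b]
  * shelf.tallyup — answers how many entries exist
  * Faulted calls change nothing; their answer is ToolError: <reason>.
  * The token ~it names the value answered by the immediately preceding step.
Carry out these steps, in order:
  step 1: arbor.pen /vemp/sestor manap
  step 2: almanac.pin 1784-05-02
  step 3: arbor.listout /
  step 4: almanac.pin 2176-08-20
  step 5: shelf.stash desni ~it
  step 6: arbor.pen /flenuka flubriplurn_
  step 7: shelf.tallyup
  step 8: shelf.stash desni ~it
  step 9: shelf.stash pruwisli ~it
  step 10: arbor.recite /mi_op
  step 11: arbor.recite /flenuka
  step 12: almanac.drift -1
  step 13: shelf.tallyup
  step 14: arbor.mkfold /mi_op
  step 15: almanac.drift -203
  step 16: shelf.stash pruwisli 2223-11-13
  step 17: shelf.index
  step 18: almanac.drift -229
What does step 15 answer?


-- pen(p: /vemp/sestor, c: manap) == ToolError: no parent
-- pin(d: 1784-05-02) == 1784-05-02
-- listout(p: /) == [mi_op]
-- pin(d: 2176-08-20) == 2176-08-20
-- stash(k: desni, v: ~it) == nil
-- pen(p: /flenuka, c: flubriplurn_) == created
-- tallyup() == 3
-- stash(k: desni, v: ~it) == 2176-08-20
-- stash(k: pruwisli, v: ~it) == nil
-- recite(p: /mi_op) == luro
-- recite(p: /flenuka) == flubriplurn_
-- drift(n: -1) == 2176-08-19
-- tallyup() == 4
-- mkfold(p: /mi_op) == ToolError: exists
-- drift(n: -203) == 2176-01-29
-- stash(k: pruwisli, v: 2223-11-13) == 2176-08-20
-- index() == [desni, grusnog, plodurn_oz, pruwisli]
-- drift(n: -229) == 2175-06-14

Answer: 2176-01-29


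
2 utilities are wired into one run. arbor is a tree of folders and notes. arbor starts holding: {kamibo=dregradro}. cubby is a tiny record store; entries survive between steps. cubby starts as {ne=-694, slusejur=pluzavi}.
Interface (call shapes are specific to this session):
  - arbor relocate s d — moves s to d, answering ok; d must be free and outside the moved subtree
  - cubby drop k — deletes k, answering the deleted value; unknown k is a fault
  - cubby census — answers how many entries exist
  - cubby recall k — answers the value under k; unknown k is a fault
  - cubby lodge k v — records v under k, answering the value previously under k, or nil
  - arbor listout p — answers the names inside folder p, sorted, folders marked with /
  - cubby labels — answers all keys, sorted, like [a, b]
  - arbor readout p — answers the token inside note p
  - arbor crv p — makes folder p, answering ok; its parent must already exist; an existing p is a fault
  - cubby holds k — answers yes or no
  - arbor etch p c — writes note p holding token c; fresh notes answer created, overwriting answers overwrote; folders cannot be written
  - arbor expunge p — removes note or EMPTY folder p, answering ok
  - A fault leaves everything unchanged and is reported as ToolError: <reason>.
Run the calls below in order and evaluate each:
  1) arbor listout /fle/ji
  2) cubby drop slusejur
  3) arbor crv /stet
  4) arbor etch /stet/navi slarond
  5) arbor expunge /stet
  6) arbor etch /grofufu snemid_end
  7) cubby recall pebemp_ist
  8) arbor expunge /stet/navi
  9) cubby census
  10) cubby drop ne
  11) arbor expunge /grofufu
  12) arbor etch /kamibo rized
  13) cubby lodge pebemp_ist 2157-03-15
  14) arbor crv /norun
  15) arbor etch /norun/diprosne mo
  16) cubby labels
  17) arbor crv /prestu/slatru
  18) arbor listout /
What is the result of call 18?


Answer: [kamibo, norun/, stet/]

Derivation:
Step: arbor listout[p: /fle/ji]
Result: ToolError: not found
Step: cubby drop[k: slusejur]
Result: pluzavi
Step: arbor crv[p: /stet]
Result: ok
Step: arbor etch[p: /stet/navi; c: slarond]
Result: created
Step: arbor expunge[p: /stet]
Result: ToolError: not empty
Step: arbor etch[p: /grofufu; c: snemid_end]
Result: created
Step: cubby recall[k: pebemp_ist]
Result: ToolError: no such key pebemp_ist
Step: arbor expunge[p: /stet/navi]
Result: ok
Step: cubby census[]
Result: 1
Step: cubby drop[k: ne]
Result: -694
Step: arbor expunge[p: /grofufu]
Result: ok
Step: arbor etch[p: /kamibo; c: rized]
Result: overwrote
Step: cubby lodge[k: pebemp_ist; v: 2157-03-15]
Result: nil
Step: arbor crv[p: /norun]
Result: ok
Step: arbor etch[p: /norun/diprosne; c: mo]
Result: created
Step: cubby labels[]
Result: [pebemp_ist]
Step: arbor crv[p: /prestu/slatru]
Result: ToolError: no parent
Step: arbor listout[p: /]
Result: [kamibo, norun/, stet/]


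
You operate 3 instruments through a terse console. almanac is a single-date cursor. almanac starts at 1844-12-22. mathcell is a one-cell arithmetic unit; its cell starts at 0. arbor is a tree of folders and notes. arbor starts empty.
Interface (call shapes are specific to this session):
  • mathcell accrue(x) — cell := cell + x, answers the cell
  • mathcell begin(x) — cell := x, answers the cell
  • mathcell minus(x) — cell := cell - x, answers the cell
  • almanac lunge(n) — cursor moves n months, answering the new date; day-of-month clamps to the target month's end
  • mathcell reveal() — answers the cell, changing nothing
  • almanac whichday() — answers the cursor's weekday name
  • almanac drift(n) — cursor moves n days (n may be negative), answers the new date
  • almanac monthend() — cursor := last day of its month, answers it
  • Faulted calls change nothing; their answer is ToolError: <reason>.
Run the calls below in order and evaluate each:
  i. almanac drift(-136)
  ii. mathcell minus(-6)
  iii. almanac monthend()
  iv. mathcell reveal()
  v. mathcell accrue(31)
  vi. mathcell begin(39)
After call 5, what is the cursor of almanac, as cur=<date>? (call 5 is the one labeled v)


$ almanac drift n→-136
  1844-08-08
$ mathcell minus x→-6
  6
$ almanac monthend
  1844-08-31
$ mathcell reveal
  6
$ mathcell accrue x→31
  37
$ mathcell begin x→39
  39

Answer: cur=1844-08-31


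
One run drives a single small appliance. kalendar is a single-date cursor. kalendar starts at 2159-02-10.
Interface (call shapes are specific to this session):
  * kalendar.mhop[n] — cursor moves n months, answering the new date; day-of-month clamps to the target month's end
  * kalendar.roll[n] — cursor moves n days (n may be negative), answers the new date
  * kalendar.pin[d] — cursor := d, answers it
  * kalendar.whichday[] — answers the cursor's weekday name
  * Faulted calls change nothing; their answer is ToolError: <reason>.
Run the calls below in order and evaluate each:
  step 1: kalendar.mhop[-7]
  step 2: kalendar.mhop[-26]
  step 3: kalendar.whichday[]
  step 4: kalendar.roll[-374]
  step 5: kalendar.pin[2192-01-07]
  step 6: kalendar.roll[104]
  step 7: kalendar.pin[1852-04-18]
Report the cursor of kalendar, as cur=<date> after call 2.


Answer: cur=2156-05-10

Derivation:
>> kalendar.mhop(n→-7)
<< 2158-07-10
>> kalendar.mhop(n→-26)
<< 2156-05-10
>> kalendar.whichday()
<< Monday
>> kalendar.roll(n→-374)
<< 2155-05-02
>> kalendar.pin(d→2192-01-07)
<< 2192-01-07
>> kalendar.roll(n→104)
<< 2192-04-20
>> kalendar.pin(d→1852-04-18)
<< 1852-04-18


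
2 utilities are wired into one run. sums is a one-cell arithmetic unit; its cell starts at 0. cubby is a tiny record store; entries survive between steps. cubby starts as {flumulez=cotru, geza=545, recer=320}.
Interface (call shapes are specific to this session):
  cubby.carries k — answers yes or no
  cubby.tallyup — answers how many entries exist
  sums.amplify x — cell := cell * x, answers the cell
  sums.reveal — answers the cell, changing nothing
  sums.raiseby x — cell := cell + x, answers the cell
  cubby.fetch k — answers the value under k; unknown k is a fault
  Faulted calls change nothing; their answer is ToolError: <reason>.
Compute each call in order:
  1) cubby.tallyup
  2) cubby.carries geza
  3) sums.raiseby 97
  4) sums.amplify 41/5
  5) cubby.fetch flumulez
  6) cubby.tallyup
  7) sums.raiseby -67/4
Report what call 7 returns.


Answer: 15573/20

Derivation:
==> cubby.tallyup()
<== 3
==> cubby.carries(k='geza')
<== yes
==> sums.raiseby(x='97')
<== 97
==> sums.amplify(x='41/5')
<== 3977/5
==> cubby.fetch(k='flumulez')
<== cotru
==> cubby.tallyup()
<== 3
==> sums.raiseby(x='-67/4')
<== 15573/20


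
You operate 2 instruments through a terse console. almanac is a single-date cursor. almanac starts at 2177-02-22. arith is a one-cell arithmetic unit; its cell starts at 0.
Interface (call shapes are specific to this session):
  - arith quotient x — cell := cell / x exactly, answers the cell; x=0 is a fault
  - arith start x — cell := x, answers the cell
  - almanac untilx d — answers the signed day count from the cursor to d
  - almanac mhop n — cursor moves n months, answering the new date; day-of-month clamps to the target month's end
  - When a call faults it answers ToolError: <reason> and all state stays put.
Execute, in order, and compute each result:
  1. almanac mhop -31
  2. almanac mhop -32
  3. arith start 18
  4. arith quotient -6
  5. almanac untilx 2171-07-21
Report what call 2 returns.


Answer: 2171-11-22

Derivation:
Then almanac mhop on -31: 2174-07-22.
Invoking almanac mhop on -32: 2171-11-22.
Then arith start on 18, and see 18.
I call arith quotient on -6: -3.
Now I run almanac untilx on 2171-07-21, which returns -124.


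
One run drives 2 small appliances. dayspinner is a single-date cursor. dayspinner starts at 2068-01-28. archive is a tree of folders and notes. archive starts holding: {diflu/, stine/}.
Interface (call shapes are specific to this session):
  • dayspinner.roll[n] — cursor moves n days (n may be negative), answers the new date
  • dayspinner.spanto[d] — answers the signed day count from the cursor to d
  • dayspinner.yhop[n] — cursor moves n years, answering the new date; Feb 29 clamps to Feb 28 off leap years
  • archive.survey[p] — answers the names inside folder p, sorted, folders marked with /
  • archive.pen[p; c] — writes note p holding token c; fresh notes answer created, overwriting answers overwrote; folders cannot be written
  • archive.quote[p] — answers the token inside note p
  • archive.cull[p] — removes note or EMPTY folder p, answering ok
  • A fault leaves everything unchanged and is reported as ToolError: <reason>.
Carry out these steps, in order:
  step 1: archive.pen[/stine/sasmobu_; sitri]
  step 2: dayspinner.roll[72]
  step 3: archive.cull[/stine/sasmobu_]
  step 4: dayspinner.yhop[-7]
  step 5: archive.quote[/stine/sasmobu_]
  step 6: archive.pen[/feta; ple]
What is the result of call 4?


-- archive.pen(/stine/sasmobu_, sitri) == created
-- dayspinner.roll(72) == 2068-04-09
-- archive.cull(/stine/sasmobu_) == ok
-- dayspinner.yhop(-7) == 2061-04-09
-- archive.quote(/stine/sasmobu_) == ToolError: not found
-- archive.pen(/feta, ple) == created

Answer: 2061-04-09


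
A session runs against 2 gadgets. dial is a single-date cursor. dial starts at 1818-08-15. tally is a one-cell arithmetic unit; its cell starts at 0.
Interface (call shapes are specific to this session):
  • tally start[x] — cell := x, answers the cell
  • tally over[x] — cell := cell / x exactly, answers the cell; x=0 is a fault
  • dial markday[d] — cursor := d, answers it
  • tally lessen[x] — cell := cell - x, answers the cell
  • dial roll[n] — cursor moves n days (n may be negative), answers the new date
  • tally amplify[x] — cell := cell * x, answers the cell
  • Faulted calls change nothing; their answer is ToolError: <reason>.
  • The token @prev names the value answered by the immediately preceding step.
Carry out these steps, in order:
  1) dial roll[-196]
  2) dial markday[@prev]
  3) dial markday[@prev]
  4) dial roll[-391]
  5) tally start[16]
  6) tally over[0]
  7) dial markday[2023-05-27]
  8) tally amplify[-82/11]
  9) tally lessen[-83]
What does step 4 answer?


Answer: 1817-01-05

Derivation:
>> dial roll(n: -196)
<< 1818-01-31
>> dial markday(d: @prev)
<< 1818-01-31
>> dial markday(d: @prev)
<< 1818-01-31
>> dial roll(n: -391)
<< 1817-01-05
>> tally start(x: 16)
<< 16
>> tally over(x: 0)
<< ToolError: division by zero
>> dial markday(d: 2023-05-27)
<< 2023-05-27
>> tally amplify(x: -82/11)
<< -1312/11
>> tally lessen(x: -83)
<< -399/11


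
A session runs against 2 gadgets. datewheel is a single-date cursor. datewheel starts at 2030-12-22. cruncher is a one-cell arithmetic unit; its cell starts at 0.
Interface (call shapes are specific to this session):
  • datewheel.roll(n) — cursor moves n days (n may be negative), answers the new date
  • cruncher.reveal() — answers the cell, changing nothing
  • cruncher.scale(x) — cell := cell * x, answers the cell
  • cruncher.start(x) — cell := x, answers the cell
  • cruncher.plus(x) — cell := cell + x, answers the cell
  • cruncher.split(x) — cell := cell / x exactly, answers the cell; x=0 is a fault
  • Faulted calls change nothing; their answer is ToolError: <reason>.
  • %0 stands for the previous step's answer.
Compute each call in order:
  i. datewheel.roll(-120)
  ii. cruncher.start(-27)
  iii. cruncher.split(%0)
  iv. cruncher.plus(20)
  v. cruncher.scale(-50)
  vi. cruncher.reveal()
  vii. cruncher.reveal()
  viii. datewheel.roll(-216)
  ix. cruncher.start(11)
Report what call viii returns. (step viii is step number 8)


Answer: 2030-01-20

Derivation:
I invoke roll using n=-120, and get 2030-08-24.
Using start using x=-27: -27.
I try split using x=%0, and get 1.
I try plus using x=20, and observe 21.
Then scale using x=-50, and see -1050.
I run reveal(), — result: -1050.
I run reveal(), → -1050.
I run roll using n=-216: 2030-01-20.
I use start using x=11, → 11.


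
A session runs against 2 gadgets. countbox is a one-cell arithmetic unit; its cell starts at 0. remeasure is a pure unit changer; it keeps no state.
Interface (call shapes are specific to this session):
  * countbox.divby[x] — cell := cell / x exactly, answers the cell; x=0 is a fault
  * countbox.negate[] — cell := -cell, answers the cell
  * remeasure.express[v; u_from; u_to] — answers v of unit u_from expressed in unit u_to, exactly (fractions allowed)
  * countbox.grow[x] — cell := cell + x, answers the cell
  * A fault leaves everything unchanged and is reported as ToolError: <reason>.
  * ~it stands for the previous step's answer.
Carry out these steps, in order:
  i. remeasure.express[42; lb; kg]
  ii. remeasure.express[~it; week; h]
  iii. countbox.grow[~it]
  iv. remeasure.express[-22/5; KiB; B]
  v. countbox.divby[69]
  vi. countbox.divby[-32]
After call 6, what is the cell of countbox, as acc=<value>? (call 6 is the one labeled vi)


Answer: acc=-6667807839/4600000000

Derivation:
! 1. remeasure.express(v=42, u_from=lb, u_to=kg) -> 952543977/50000000
! 2. remeasure.express(v=~it, u_from=week, u_to=h) -> 20003423517/6250000
! 3. countbox.grow(x=~it) -> 20003423517/6250000
! 4. remeasure.express(v=-22/5, u_from=KiB, u_to=B) -> -22528/5
! 5. countbox.divby(x=69) -> 6667807839/143750000
! 6. countbox.divby(x=-32) -> -6667807839/4600000000


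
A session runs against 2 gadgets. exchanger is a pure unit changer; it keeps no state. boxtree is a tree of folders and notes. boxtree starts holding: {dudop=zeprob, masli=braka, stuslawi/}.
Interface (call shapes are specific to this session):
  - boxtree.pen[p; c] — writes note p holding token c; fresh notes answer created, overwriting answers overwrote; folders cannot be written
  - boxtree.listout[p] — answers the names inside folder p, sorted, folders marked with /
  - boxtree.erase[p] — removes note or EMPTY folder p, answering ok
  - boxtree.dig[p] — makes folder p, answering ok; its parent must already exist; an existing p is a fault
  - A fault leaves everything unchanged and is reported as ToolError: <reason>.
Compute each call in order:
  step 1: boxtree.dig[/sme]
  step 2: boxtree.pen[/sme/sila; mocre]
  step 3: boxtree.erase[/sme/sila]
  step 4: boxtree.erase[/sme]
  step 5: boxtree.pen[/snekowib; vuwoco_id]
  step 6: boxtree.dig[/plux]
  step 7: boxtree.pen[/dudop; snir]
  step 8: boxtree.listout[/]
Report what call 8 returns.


Answer: [dudop, masli, plux/, snekowib, stuslawi/]

Derivation:
Act: dig[p→/sme]
Obs: ok
Act: pen[p→/sme/sila; c→mocre]
Obs: created
Act: erase[p→/sme/sila]
Obs: ok
Act: erase[p→/sme]
Obs: ok
Act: pen[p→/snekowib; c→vuwoco_id]
Obs: created
Act: dig[p→/plux]
Obs: ok
Act: pen[p→/dudop; c→snir]
Obs: overwrote
Act: listout[p→/]
Obs: [dudop, masli, plux/, snekowib, stuslawi/]


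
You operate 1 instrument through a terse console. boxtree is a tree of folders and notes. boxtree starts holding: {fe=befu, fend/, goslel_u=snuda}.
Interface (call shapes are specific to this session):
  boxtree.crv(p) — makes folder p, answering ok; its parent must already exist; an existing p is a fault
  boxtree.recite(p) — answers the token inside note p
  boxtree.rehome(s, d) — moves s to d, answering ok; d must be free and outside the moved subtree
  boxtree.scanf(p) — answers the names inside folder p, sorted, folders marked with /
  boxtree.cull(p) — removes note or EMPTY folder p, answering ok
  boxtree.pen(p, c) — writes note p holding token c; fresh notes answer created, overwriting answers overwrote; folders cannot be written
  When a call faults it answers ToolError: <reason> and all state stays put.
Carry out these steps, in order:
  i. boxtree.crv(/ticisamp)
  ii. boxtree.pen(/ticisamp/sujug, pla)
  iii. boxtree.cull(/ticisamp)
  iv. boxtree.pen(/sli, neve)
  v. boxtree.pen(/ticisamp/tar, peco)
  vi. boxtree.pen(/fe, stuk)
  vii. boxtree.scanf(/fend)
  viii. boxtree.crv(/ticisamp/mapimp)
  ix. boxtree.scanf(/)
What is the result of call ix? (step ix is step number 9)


==> boxtree.crv(p=/ticisamp)
<== ok
==> boxtree.pen(p=/ticisamp/sujug, c=pla)
<== created
==> boxtree.cull(p=/ticisamp)
<== ToolError: not empty
==> boxtree.pen(p=/sli, c=neve)
<== created
==> boxtree.pen(p=/ticisamp/tar, c=peco)
<== created
==> boxtree.pen(p=/fe, c=stuk)
<== overwrote
==> boxtree.scanf(p=/fend)
<== []
==> boxtree.crv(p=/ticisamp/mapimp)
<== ok
==> boxtree.scanf(p=/)
<== [fe, fend/, goslel_u, sli, ticisamp/]

Answer: [fe, fend/, goslel_u, sli, ticisamp/]
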